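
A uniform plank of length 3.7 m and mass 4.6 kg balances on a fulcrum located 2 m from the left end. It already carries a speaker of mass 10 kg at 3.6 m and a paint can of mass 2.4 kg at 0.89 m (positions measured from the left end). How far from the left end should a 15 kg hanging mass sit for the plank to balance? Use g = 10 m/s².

About the fulcrum (at 2 m from the left end):
Beam weight: 4.6 × 10 = 46 N down at 1.85 m → arm 0.15 m, τ = 46 × 0.15 = 6.9 N·m counterclockwise.
Speaker: 10 × 10 = 100 N down at 3.6 m → arm 1.6 m, τ = 100 × 1.6 = 160 N·m clockwise.
Paint can: 2.4 × 10 = 24 N down at 0.89 m → arm 1.11 m, τ = 24 × 1.11 = 26.64 N·m counterclockwise.
Net moment of existing loads = 126.5 N·m clockwise.
The hanging mass weighs 15 × 10 = 150 N and must supply an equal counterclockwise moment, so its lever arm about the fulcrum is 126.5 / 150 = 0.843 m.
That puts it at 2 − 0.843 = 1.16 m from the left end.

x ≈ 1.16 m from the left end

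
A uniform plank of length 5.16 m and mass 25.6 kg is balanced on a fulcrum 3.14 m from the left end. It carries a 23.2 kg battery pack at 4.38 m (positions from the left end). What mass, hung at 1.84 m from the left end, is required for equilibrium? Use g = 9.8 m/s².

m ≈ 11.1 kg

Taking torques about the fulcrum (at 3.14 m from the left end):
Beam weight: 25.6 × 9.8 = 250.9 N down at 2.58 m → arm 0.56 m, τ = 250.9 × 0.56 = 140.5 N·m counterclockwise.
Battery pack: 23.2 × 9.8 = 227.4 N down at 4.38 m → arm 1.24 m, τ = 227.4 × 1.24 = 282 N·m clockwise.
Net moment of known loads = 141.5 N·m clockwise.
An unknown mass m at 1.84 m has arm 1.3 m; its moment is m·g·1.3 counterclockwise.
Setting net torque to zero: m × 9.8 × 1.3 = 141.5 → m = 141.5 / (9.8 × 1.3) = 11.1 kg.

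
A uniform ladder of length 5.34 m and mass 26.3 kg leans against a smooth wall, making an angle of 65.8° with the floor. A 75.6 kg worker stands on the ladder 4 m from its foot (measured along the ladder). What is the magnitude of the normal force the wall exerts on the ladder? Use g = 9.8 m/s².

About the foot of the ladder:
Ladder weight 26.3×9.8 = 257.7 N acts at 2.67 m along the ladder; its horizontal arm is 2.67·cos65.8° = 1.094 m → τ = 281.9 N·m clockwise.
Worker: 75.6×9.8 = 740.9 N at 4 m → arm 1.64 m → τ = 1215 N·m clockwise.
Wall normal N acts horizontally at the top; its moment arm is the height L sinθ = 5.34·sin65.8° = 4.871 m, counterclockwise.
Balancing moments: N × 4.871 = 1497, giving N = 307 N.

N_wall ≈ 307 N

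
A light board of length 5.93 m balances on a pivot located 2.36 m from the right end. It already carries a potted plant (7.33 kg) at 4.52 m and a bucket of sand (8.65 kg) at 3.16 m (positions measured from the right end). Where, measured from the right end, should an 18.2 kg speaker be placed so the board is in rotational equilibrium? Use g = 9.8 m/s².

Taking torques about the pivot (at 2.36 m from the right end):
Potted plant: 7.33 × 9.8 = 71.83 N down at 4.52 m → arm 2.16 m, τ = 71.83 × 2.16 = 155.2 N·m counterclockwise.
Bucket of sand: 8.65 × 9.8 = 84.77 N down at 3.16 m → arm 0.8 m, τ = 84.77 × 0.8 = 67.82 N·m counterclockwise.
Net moment of existing loads = 223 N·m counterclockwise.
The speaker weighs 18.2 × 9.8 = 178.4 N and must supply an equal clockwise moment, so its lever arm about the pivot is 223 / 178.4 = 1.25 m.
That puts it at 2.36 − 1.25 = 1.11 m from the right end.

x ≈ 1.11 m from the right end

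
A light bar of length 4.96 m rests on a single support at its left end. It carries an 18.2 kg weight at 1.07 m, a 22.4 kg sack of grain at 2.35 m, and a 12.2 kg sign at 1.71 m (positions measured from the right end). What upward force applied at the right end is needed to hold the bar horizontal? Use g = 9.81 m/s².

F ≈ 334 N

Choose the left end as the axis so the unknown pivot reaction has zero arm there.
Weight: 18.2 × 9.81 = 178.5 N down at 1.07 m → arm 3.89 m, τ = 178.5 × 3.89 = 694.4 N·m clockwise.
Sack of grain: 22.4 × 9.81 = 219.7 N down at 2.35 m → arm 2.61 m, τ = 219.7 × 2.61 = 573.4 N·m clockwise.
Sign: 12.2 × 9.81 = 119.7 N down at 1.71 m → arm 3.25 m, τ = 119.7 × 3.25 = 389 N·m clockwise.
Net moment of the loads = 1657 N·m clockwise.
The upward force F acts at the right end, arm 4.96 m, giving F × 4.96 counterclockwise.
Setting net torque to zero: F × 4.96 = 1657 → F = 1657 / 4.96 = 334 N.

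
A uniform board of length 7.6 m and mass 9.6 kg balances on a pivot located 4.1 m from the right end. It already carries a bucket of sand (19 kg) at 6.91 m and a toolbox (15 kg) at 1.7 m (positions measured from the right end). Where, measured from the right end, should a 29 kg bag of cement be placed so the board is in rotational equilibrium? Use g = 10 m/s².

x ≈ 3.6 m from the right end

Take moments about the pivot (at 4.1 m from the right end).
Beam weight: 9.6 × 10 = 96 N down at 3.8 m → arm 0.3 m, τ = 96 × 0.3 = 28.8 N·m clockwise.
Bucket of sand: 19 × 10 = 190 N down at 6.91 m → arm 2.81 m, τ = 190 × 2.81 = 533.9 N·m counterclockwise.
Toolbox: 15 × 10 = 150 N down at 1.7 m → arm 2.4 m, τ = 150 × 2.4 = 360 N·m clockwise.
Net moment of existing loads = 145.1 N·m counterclockwise.
The bag of cement weighs 29 × 10 = 290 N and must supply an equal clockwise moment, so its lever arm about the pivot is 145.1 / 290 = 0.5 m.
That puts it at 4.1 − 0.5 = 3.6 m from the right end.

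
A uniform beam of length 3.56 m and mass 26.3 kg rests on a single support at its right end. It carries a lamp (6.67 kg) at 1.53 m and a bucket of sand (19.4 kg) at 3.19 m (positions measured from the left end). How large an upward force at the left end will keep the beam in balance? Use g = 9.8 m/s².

About the right end:
Beam weight: 26.3 × 9.8 = 257.7 N down at 1.78 m → arm 1.78 m, τ = 257.7 × 1.78 = 458.7 N·m counterclockwise.
Lamp: 6.67 × 9.8 = 65.37 N down at 1.53 m → arm 2.03 m, τ = 65.37 × 2.03 = 132.7 N·m counterclockwise.
Bucket of sand: 19.4 × 9.8 = 190.1 N down at 3.19 m → arm 0.37 m, τ = 190.1 × 0.37 = 70.34 N·m counterclockwise.
Net moment of the loads = 661.7 N·m counterclockwise.
The upward force F acts at the left end, arm 3.56 m, giving F × 3.56 clockwise.
Στ = 0 ⇒ F × 3.56 = 661.7 ⇒ F = 661.7 / 3.56 = 186 N.

F ≈ 186 N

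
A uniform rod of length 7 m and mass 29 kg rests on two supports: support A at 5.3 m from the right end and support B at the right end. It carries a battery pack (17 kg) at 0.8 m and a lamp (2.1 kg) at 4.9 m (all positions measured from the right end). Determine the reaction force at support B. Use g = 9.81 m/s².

R_B ≈ 240 N

About support A:
Beam weight: 29 × 9.81 = 284.5 N down at 3.5 m → arm 1.8 m, τ = 284.5 × 1.8 = 512.1 N·m clockwise.
Battery pack: 17 × 9.81 = 166.8 N down at 0.8 m → arm 4.5 m, τ = 166.8 × 4.5 = 750.6 N·m clockwise.
Lamp: 2.1 × 9.81 = 20.6 N down at 4.9 m → arm 0.4 m, τ = 20.6 × 0.4 = 8.24 N·m clockwise.
Net load moment about support A = 1271 N·m clockwise.
Reaction R at support B is upward at 0 m, arm 5.3 m → moment R × 5.3 counterclockwise.
Setting net torque to zero: R × 5.3 = 1271 → R = 240 N.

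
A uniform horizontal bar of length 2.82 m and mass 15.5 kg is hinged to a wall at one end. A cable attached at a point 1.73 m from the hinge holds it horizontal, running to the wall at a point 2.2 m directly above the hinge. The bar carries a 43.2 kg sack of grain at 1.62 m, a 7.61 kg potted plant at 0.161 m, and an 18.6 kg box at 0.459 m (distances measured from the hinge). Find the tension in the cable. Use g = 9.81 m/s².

About the hinge:
Beam weight: 15.5 × 9.81 = 152.1 N down at 1.41 m → arm 1.41 m, τ = 152.1 × 1.41 = 214.5 N·m clockwise.
Sack of grain: 43.2 × 9.81 = 423.8 N down at 1.62 m → arm 1.62 m, τ = 423.8 × 1.62 = 686.6 N·m clockwise.
Potted plant: 7.61 × 9.81 = 74.65 N down at 0.161 m → arm 0.161 m, τ = 74.65 × 0.161 = 12.02 N·m clockwise.
Box: 18.6 × 9.81 = 182.5 N down at 0.459 m → arm 0.459 m, τ = 182.5 × 0.459 = 83.77 N·m clockwise.
Total clockwise load moment = 996.9 N·m.
The cable tension T acts at 1.73 m; only its component perpendicular to the bar, T sinθ, produces torque. sinθ = h/√(h²+d²) = 2.2/√(2.2²+1.73²) = 0.7861.
Στ = 0 ⇒ T × 1.73 × 0.7861 = 996.9 ⇒ T = 996.9 / 1.36 = 733 N.

T ≈ 733 N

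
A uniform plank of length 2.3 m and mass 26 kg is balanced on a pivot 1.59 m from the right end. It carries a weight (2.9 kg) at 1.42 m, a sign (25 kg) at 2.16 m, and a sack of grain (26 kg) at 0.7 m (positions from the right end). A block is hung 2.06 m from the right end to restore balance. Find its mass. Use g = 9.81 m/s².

About the pivot (at 1.59 m from the right end):
Beam weight: 26 × 9.81 = 255.1 N down at 1.15 m → arm 0.44 m, τ = 255.1 × 0.44 = 112.2 N·m clockwise.
Weight: 2.9 × 9.81 = 28.45 N down at 1.42 m → arm 0.17 m, τ = 28.45 × 0.17 = 4.837 N·m clockwise.
Sign: 25 × 9.81 = 245.2 N down at 2.16 m → arm 0.57 m, τ = 245.2 × 0.57 = 139.8 N·m counterclockwise.
Sack of grain: 26 × 9.81 = 255.1 N down at 0.7 m → arm 0.89 m, τ = 255.1 × 0.89 = 227 N·m clockwise.
Net moment of known loads = 204.2 N·m clockwise.
An unknown mass m at 2.06 m has arm 0.47 m; its moment is m·g·0.47 counterclockwise.
Στ = 0 ⇒ m × 9.81 × 0.47 = 204.2 ⇒ m = 204.2 / (9.81 × 0.47) = 44.3 kg.

m ≈ 44.3 kg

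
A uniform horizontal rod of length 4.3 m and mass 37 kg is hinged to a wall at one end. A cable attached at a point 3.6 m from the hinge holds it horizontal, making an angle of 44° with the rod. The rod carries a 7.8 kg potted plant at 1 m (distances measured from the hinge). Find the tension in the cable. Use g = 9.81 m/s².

T ≈ 343 N

Taking torques about the hinge:
Beam weight: 37 × 9.81 = 363 N down at 2.15 m → arm 2.15 m, τ = 363 × 2.15 = 780.4 N·m clockwise.
Potted plant: 7.8 × 9.81 = 76.52 N down at 1 m → arm 1 m, τ = 76.52 × 1 = 76.52 N·m clockwise.
Total clockwise load moment = 856.9 N·m.
The cable tension T acts at 3.6 m; only its component perpendicular to the rod, T sinθ, produces torque. sin 44° = 0.6947.
For rotational equilibrium, T × 3.6 × 0.6947 = 856.9, so T = 856.9 / 2.501 = 343 N.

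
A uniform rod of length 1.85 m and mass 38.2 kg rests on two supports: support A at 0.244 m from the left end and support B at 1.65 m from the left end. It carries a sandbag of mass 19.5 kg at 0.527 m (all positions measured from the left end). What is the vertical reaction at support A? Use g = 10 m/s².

R_A ≈ 353 N

Choose support B as the axis so its reaction then has zero moment arm.
Beam weight: 38.2 × 10 = 382 N down at 0.925 m → arm 0.725 m, τ = 382 × 0.725 = 276.9 N·m counterclockwise.
Sandbag: 19.5 × 10 = 195 N down at 0.527 m → arm 1.123 m, τ = 195 × 1.123 = 219 N·m counterclockwise.
Net load moment about support B = 495.9 N·m counterclockwise.
Reaction R at support A is upward at 0.244 m, arm 1.406 m → moment R × 1.406 clockwise.
For rotational equilibrium, R × 1.406 = 495.9, so R = 353 N.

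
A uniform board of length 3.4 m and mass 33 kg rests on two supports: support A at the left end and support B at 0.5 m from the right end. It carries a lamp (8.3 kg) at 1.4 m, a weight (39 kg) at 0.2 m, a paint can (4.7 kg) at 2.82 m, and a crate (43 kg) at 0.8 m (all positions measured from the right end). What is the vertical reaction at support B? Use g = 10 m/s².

About support A:
Beam weight: 33 × 10 = 330 N down at 1.7 m → arm 1.7 m, τ = 330 × 1.7 = 561 N·m clockwise.
Lamp: 8.3 × 10 = 83 N down at 1.4 m → arm 2 m, τ = 83 × 2 = 166 N·m clockwise.
Weight: 39 × 10 = 390 N down at 0.2 m → arm 3.2 m, τ = 390 × 3.2 = 1248 N·m clockwise.
Paint can: 4.7 × 10 = 47 N down at 2.82 m → arm 0.58 m, τ = 47 × 0.58 = 27.26 N·m clockwise.
Crate: 43 × 10 = 430 N down at 0.8 m → arm 2.6 m, τ = 430 × 2.6 = 1118 N·m clockwise.
Net load moment about support A = 3120 N·m clockwise.
Reaction R at support B is upward at 0.5 m, arm 2.9 m → moment R × 2.9 counterclockwise.
For rotational equilibrium, R × 2.9 = 3120, so R = 1080 N.

R_B ≈ 1080 N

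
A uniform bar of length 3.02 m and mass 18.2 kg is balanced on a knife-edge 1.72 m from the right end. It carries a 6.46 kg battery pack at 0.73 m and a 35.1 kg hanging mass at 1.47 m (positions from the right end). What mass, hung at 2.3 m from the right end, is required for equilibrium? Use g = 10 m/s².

m ≈ 32.7 kg

Sum moments about the knife-edge (at 1.72 m from the right end) (the support reaction has zero arm there).
Beam weight: 18.2 × 10 = 182 N down at 1.51 m → arm 0.21 m, τ = 182 × 0.21 = 38.22 N·m clockwise.
Battery pack: 6.46 × 10 = 64.6 N down at 0.73 m → arm 0.99 m, τ = 64.6 × 0.99 = 63.95 N·m clockwise.
Hanging mass: 35.1 × 10 = 351 N down at 1.47 m → arm 0.25 m, τ = 351 × 0.25 = 87.75 N·m clockwise.
Net moment of known loads = 189.9 N·m clockwise.
An unknown mass m at 2.3 m has arm 0.58 m; its moment is m·g·0.58 counterclockwise.
For rotational equilibrium, m × 10 × 0.58 = 189.9, so m = 189.9 / (10 × 0.58) = 32.7 kg.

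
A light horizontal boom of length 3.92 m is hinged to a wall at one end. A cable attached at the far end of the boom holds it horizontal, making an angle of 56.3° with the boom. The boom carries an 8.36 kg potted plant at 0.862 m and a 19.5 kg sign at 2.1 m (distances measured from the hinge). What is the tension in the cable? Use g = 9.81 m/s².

Sum moments about the hinge (the unknown hinge reaction has zero arm there).
Potted plant: 8.36 × 9.81 = 82.01 N down at 0.862 m → arm 0.862 m, τ = 82.01 × 0.862 = 70.69 N·m clockwise.
Sign: 19.5 × 9.81 = 191.3 N down at 2.1 m → arm 2.1 m, τ = 191.3 × 2.1 = 401.7 N·m clockwise.
Total clockwise load moment = 472.4 N·m.
The cable tension T acts at 3.92 m; only its component perpendicular to the boom, T sinθ, produces torque. sin 56.3° = 0.832.
For rotational equilibrium, T × 3.92 × 0.832 = 472.4, so T = 472.4 / 3.261 = 145 N.

T ≈ 145 N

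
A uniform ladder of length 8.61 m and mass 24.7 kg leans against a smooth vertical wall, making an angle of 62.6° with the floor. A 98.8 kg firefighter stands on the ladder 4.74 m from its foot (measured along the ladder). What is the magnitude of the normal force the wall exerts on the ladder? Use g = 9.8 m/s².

N_wall ≈ 339 N

Choose the foot of the ladder as the axis so the floor normal and friction both act there and drop out.
Ladder weight 24.7×9.8 = 242.1 N acts at 4.305 m along the ladder; its horizontal arm is 4.305·cos62.6° = 1.981 m → τ = 479.6 N·m clockwise.
Firefighter: 98.8×9.8 = 968.2 N at 4.74 m → arm 2.181 m → τ = 2112 N·m clockwise.
Wall normal N acts horizontally at the top; its moment arm is the height L sinθ = 8.61·sin62.6° = 7.644 m, counterclockwise.
For rotational equilibrium, N × 7.644 = 2592, so N = 339 N.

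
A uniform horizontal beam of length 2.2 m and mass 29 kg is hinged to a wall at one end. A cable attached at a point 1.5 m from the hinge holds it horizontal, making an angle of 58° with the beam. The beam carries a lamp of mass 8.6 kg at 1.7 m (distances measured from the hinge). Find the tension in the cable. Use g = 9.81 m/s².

T ≈ 359 N

Sum moments about the hinge (the unknown hinge reaction has zero arm there).
Beam weight: 29 × 9.81 = 284.5 N down at 1.1 m → arm 1.1 m, τ = 284.5 × 1.1 = 313 N·m clockwise.
Lamp: 8.6 × 9.81 = 84.37 N down at 1.7 m → arm 1.7 m, τ = 84.37 × 1.7 = 143.4 N·m clockwise.
Total clockwise load moment = 456.4 N·m.
The cable tension T acts at 1.5 m; only its component perpendicular to the beam, T sinθ, produces torque. sin 58° = 0.848.
Setting net torque to zero: T × 1.5 × 0.848 = 456.4 → T = 456.4 / 1.272 = 359 N.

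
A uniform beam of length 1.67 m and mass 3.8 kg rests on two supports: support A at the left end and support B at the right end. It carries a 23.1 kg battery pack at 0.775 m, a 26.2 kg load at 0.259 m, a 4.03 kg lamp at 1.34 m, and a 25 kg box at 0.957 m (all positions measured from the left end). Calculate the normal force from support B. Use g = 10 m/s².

R_B ≈ 342 N

Taking torques about support A:
Beam weight: 3.8 × 10 = 38 N down at 0.835 m → arm 0.835 m, τ = 38 × 0.835 = 31.73 N·m clockwise.
Battery pack: 23.1 × 10 = 231 N down at 0.775 m → arm 0.775 m, τ = 231 × 0.775 = 179 N·m clockwise.
Load: 26.2 × 10 = 262 N down at 0.259 m → arm 0.259 m, τ = 262 × 0.259 = 67.86 N·m clockwise.
Lamp: 4.03 × 10 = 40.3 N down at 1.34 m → arm 1.34 m, τ = 40.3 × 1.34 = 54 N·m clockwise.
Box: 25 × 10 = 250 N down at 0.957 m → arm 0.957 m, τ = 250 × 0.957 = 239.2 N·m clockwise.
Net load moment about support A = 571.8 N·m clockwise.
Reaction R at support B is upward at 1.67 m, arm 1.67 m → moment R × 1.67 counterclockwise.
Setting net torque to zero: R × 1.67 = 571.8 → R = 342 N.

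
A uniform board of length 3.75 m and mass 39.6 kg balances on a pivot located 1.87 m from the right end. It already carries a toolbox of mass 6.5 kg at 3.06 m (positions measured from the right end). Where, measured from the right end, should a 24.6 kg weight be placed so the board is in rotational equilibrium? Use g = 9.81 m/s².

Taking torques about the pivot (at 1.87 m from the right end):
Beam weight: 39.6 × 9.81 = 388.5 N down at 1.875 m → arm 0.005 m, τ = 388.5 × 0.005 = 1.943 N·m counterclockwise.
Toolbox: 6.5 × 9.81 = 63.77 N down at 3.06 m → arm 1.19 m, τ = 63.77 × 1.19 = 75.89 N·m counterclockwise.
Net moment of existing loads = 77.83 N·m counterclockwise.
The weight weighs 24.6 × 9.81 = 241.3 N and must supply an equal clockwise moment, so its lever arm about the pivot is 77.83 / 241.3 = 0.323 m.
That puts it at 1.87 − 0.323 = 1.55 m from the right end.

x ≈ 1.55 m from the right end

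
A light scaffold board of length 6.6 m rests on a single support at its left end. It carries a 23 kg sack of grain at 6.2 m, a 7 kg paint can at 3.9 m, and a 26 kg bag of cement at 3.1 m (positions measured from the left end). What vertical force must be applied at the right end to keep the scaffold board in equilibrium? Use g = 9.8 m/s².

F ≈ 372 N

Taking torques about the left end:
Sack of grain: 23 × 9.8 = 225.4 N down at 6.2 m → arm 6.2 m, τ = 225.4 × 6.2 = 1397 N·m clockwise.
Paint can: 7 × 9.8 = 68.6 N down at 3.9 m → arm 3.9 m, τ = 68.6 × 3.9 = 267.5 N·m clockwise.
Bag of cement: 26 × 9.8 = 254.8 N down at 3.1 m → arm 3.1 m, τ = 254.8 × 3.1 = 789.9 N·m clockwise.
Net moment of the loads = 2454 N·m clockwise.
The upward force F acts at the right end, arm 6.6 m, giving F × 6.6 counterclockwise.
Στ = 0 ⇒ F × 6.6 = 2454 ⇒ F = 2454 / 6.6 = 372 N.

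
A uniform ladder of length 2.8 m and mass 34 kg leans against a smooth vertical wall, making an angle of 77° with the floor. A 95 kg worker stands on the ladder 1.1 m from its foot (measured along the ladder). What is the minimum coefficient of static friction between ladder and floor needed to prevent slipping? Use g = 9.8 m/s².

Taking torques about the foot of the ladder:
Ladder weight 34×9.8 = 333.2 N acts at 1.4 m along the ladder; its horizontal arm is 1.4·cos77° = 0.3149 m → τ = 104.9 N·m clockwise.
Worker: 95×9.8 = 931 N at 1.1 m → arm 0.2474 m → τ = 230.3 N·m clockwise.
Wall normal N acts horizontally at the top; its moment arm is the height L sinθ = 2.8·sin77° = 2.728 m, counterclockwise.
Setting net torque to zero: N × 2.728 = 335.2 → N = 122.9 N.
ΣFx = 0 ⇒ f = N_wall = 122.9 N. ΣFy = 0 ⇒ N_floor = 1264 N.
μ_min = f / N_floor = 122.9 / 1264 = 0.0972.

μ_min ≈ 0.0972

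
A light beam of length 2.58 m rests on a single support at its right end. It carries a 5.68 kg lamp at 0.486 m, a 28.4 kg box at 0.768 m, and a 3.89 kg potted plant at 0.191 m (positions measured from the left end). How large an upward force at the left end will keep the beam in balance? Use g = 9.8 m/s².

F ≈ 276 N

Choose the right end as the axis so the unknown pivot reaction has zero arm there.
Lamp: 5.68 × 9.8 = 55.66 N down at 0.486 m → arm 2.094 m, τ = 55.66 × 2.094 = 116.6 N·m counterclockwise.
Box: 28.4 × 9.8 = 278.3 N down at 0.768 m → arm 1.812 m, τ = 278.3 × 1.812 = 504.3 N·m counterclockwise.
Potted plant: 3.89 × 9.8 = 38.12 N down at 0.191 m → arm 2.389 m, τ = 38.12 × 2.389 = 91.07 N·m counterclockwise.
Net moment of the loads = 712 N·m counterclockwise.
The upward force F acts at the left end, arm 2.58 m, giving F × 2.58 clockwise.
For rotational equilibrium, F × 2.58 = 712, so F = 712 / 2.58 = 276 N.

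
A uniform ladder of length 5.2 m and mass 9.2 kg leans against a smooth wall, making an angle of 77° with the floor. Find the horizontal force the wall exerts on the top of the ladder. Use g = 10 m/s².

N_wall ≈ 10.6 N

About the foot of the ladder:
Ladder weight 9.2×10 = 92 N acts at 2.6 m along the ladder; its horizontal arm is 2.6·cos77° = 0.5849 m → τ = 53.81 N·m clockwise.
Wall normal N acts horizontally at the top; its moment arm is the height L sinθ = 5.2·sin77° = 5.067 m, counterclockwise.
Balancing moments: N × 5.067 = 53.81, giving N = 10.6 N.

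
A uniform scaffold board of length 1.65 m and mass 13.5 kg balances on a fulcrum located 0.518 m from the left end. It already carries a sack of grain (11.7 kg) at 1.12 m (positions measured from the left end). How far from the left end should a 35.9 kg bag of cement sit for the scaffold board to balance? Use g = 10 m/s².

Taking torques about the fulcrum (at 0.518 m from the left end):
Beam weight: 13.5 × 10 = 135 N down at 0.825 m → arm 0.307 m, τ = 135 × 0.307 = 41.45 N·m clockwise.
Sack of grain: 11.7 × 10 = 117 N down at 1.12 m → arm 0.602 m, τ = 117 × 0.602 = 70.43 N·m clockwise.
Net moment of existing loads = 111.9 N·m clockwise.
The bag of cement weighs 35.9 × 10 = 359 N and must supply an equal counterclockwise moment, so its lever arm about the fulcrum is 111.9 / 359 = 0.312 m.
That puts it at 0.518 − 0.312 = 0.206 m from the left end.

x ≈ 0.206 m from the left end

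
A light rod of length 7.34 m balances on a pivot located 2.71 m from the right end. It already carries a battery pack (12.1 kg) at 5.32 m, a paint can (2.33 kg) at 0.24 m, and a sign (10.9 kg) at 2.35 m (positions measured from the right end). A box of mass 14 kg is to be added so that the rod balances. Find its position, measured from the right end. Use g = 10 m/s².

Sum moments about the pivot (at 2.71 m from the right end) (the support reaction has zero arm there).
Battery pack: 12.1 × 10 = 121 N down at 5.32 m → arm 2.61 m, τ = 121 × 2.61 = 315.8 N·m counterclockwise.
Paint can: 2.33 × 10 = 23.3 N down at 0.24 m → arm 2.47 m, τ = 23.3 × 2.47 = 57.55 N·m clockwise.
Sign: 10.9 × 10 = 109 N down at 2.35 m → arm 0.36 m, τ = 109 × 0.36 = 39.24 N·m clockwise.
Net moment of existing loads = 219 N·m counterclockwise.
The box weighs 14 × 10 = 140 N and must supply an equal clockwise moment, so its lever arm about the pivot is 219 / 140 = 1.56 m.
That puts it at 2.71 − 1.56 = 1.15 m from the right end.

x ≈ 1.15 m from the right end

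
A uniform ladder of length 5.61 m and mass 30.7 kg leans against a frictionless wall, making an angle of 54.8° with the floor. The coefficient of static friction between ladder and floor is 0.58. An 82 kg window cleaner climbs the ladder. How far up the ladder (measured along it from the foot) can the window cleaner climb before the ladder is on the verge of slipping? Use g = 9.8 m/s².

About the foot of the ladder:
Ladder weight 30.7×9.8 = 300.9 N acts at 2.805 m along the ladder; its horizontal arm is 2.805·cos54.8° = 1.617 m → τ = 486.6 N·m clockwise.
Window cleaner weight 82×9.8 = 803.6 N at distance d → arm d·cos54.8° → τ = 803.6·d·0.5764 clockwise.
Wall normal N at the top has arm L sinθ = 4.584 m counterclockwise, so Στ = 0 gives N·4.584 = 486.6 + 463.2·d.
ΣFy = 0 ⇒ N_floor = 1104 N, so the maximum friction is μ_s·N_floor = 0.58×1104 = 640.3 N. ΣFx = 0 ⇒ N_wall = f, so at the slipping point N = 640.3 N.
Substituting: 640.3×4.584 = 486.6 + 463.2·d ⇒ d = (2935 − 486.6) / 463.2 = 5.29 m.

d ≈ 5.29 m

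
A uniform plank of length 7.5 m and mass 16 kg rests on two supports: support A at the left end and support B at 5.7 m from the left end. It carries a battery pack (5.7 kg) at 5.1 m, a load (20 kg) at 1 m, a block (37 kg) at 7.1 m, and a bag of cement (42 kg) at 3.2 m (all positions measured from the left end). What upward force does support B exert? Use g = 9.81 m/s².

About support A:
Beam weight: 16 × 9.81 = 157 N down at 3.75 m → arm 3.75 m, τ = 157 × 3.75 = 588.8 N·m clockwise.
Battery pack: 5.7 × 9.81 = 55.92 N down at 5.1 m → arm 5.1 m, τ = 55.92 × 5.1 = 285.2 N·m clockwise.
Load: 20 × 9.81 = 196.2 N down at 1 m → arm 1 m, τ = 196.2 × 1 = 196.2 N·m clockwise.
Block: 37 × 9.81 = 363 N down at 7.1 m → arm 7.1 m, τ = 363 × 7.1 = 2577 N·m clockwise.
Bag of cement: 42 × 9.81 = 412 N down at 3.2 m → arm 3.2 m, τ = 412 × 3.2 = 1318 N·m clockwise.
Net load moment about support A = 4965 N·m clockwise.
Reaction R at support B is upward at 5.7 m, arm 5.7 m → moment R × 5.7 counterclockwise.
Balancing moments: R × 5.7 = 4965, giving R = 871 N.

R_B ≈ 871 N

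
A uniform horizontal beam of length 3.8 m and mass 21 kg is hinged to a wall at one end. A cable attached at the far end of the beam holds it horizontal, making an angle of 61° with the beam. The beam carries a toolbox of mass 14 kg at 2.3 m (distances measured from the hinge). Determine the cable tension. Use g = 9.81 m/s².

Choose the hinge as the axis so the unknown hinge reaction has zero arm there.
Beam weight: 21 × 9.81 = 206 N down at 1.9 m → arm 1.9 m, τ = 206 × 1.9 = 391.4 N·m clockwise.
Toolbox: 14 × 9.81 = 137.3 N down at 2.3 m → arm 2.3 m, τ = 137.3 × 2.3 = 315.8 N·m clockwise.
Total clockwise load moment = 707.2 N·m.
The cable tension T acts at 3.8 m; only its component perpendicular to the beam, T sinθ, produces torque. sin 61° = 0.8746.
Setting net torque to zero: T × 3.8 × 0.8746 = 707.2 → T = 707.2 / 3.323 = 213 N.

T ≈ 213 N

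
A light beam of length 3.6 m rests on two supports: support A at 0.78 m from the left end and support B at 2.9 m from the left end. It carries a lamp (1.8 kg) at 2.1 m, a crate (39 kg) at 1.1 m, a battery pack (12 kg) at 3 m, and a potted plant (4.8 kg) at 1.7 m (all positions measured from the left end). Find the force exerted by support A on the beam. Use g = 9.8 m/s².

Sum moments about support B (its reaction then has zero moment arm).
Lamp: 1.8 × 9.8 = 17.64 N down at 2.1 m → arm 0.8 m, τ = 17.64 × 0.8 = 14.11 N·m counterclockwise.
Crate: 39 × 9.8 = 382.2 N down at 1.1 m → arm 1.8 m, τ = 382.2 × 1.8 = 688 N·m counterclockwise.
Battery pack: 12 × 9.8 = 117.6 N down at 3 m → arm 0.1 m, τ = 117.6 × 0.1 = 11.76 N·m clockwise.
Potted plant: 4.8 × 9.8 = 47.04 N down at 1.7 m → arm 1.2 m, τ = 47.04 × 1.2 = 56.45 N·m counterclockwise.
Net load moment about support B = 746.8 N·m counterclockwise.
Reaction R at support A is upward at 0.78 m, arm 2.12 m → moment R × 2.12 clockwise.
For rotational equilibrium, R × 2.12 = 746.8, so R = 352 N.

R_A ≈ 352 N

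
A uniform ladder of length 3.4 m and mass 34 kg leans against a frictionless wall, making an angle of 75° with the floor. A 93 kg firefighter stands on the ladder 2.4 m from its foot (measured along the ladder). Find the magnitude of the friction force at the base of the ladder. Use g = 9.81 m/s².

Taking torques about the foot of the ladder:
Ladder weight 34×9.81 = 333.5 N acts at 1.7 m along the ladder; its horizontal arm is 1.7·cos75° = 0.44 m → τ = 146.7 N·m clockwise.
Firefighter: 93×9.81 = 912.3 N at 2.4 m → arm 0.6212 m → τ = 566.7 N·m clockwise.
Wall normal N acts horizontally at the top; its moment arm is the height L sinθ = 3.4·sin75° = 3.284 m, counterclockwise.
Setting net torque to zero: N × 3.284 = 713.4 → N = 217 N.
ΣFx = 0: friction at the foot balances the wall's push, so f = N_wall = 217 N.

f ≈ 217 N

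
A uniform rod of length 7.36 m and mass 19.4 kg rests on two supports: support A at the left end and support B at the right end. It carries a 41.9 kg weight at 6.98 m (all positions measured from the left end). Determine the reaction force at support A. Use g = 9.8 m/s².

R_A ≈ 116 N

Take moments about support B.
Beam weight: 19.4 × 9.8 = 190.1 N down at 3.68 m → arm 3.68 m, τ = 190.1 × 3.68 = 699.6 N·m counterclockwise.
Weight: 41.9 × 9.8 = 410.6 N down at 6.98 m → arm 0.38 m, τ = 410.6 × 0.38 = 156 N·m counterclockwise.
Net load moment about support B = 855.6 N·m counterclockwise.
Reaction R at support A is upward at 0 m, arm 7.36 m → moment R × 7.36 clockwise.
Balancing moments: R × 7.36 = 855.6, giving R = 116 N.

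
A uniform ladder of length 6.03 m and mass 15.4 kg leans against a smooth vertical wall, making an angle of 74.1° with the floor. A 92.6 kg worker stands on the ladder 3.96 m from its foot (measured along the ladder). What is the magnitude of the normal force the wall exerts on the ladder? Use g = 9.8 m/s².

N_wall ≈ 191 N

Take moments about the foot of the ladder.
Ladder weight 15.4×9.8 = 150.9 N acts at 3.015 m along the ladder; its horizontal arm is 3.015·cos74.1° = 0.826 m → τ = 124.6 N·m clockwise.
Worker: 92.6×9.8 = 907.5 N at 3.96 m → arm 1.085 m → τ = 984.6 N·m clockwise.
Wall normal N acts horizontally at the top; its moment arm is the height L sinθ = 6.03·sin74.1° = 5.799 m, counterclockwise.
Balancing moments: N × 5.799 = 1109, giving N = 191 N.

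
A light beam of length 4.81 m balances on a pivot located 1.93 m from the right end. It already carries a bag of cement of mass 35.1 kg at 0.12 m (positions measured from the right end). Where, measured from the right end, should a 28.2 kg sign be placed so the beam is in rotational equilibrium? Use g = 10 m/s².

About the pivot (at 1.93 m from the right end):
Bag of cement: 35.1 × 10 = 351 N down at 0.12 m → arm 1.81 m, τ = 351 × 1.81 = 635.3 N·m clockwise.
Net moment of existing loads = 635.3 N·m clockwise.
The sign weighs 28.2 × 10 = 282 N and must supply an equal counterclockwise moment, so its lever arm about the pivot is 635.3 / 282 = 2.25 m.
That puts it at 1.93 + 2.25 = 4.18 m from the right end.

x ≈ 4.18 m from the right end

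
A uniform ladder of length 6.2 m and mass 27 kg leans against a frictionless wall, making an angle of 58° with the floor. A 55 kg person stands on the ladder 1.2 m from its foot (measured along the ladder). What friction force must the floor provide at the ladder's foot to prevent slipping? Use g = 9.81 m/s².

f ≈ 148 N

Sum moments about the foot of the ladder (the floor normal and friction both act there and drop out).
Ladder weight 27×9.81 = 264.9 N acts at 3.1 m along the ladder; its horizontal arm is 3.1·cos58° = 1.643 m → τ = 435.2 N·m clockwise.
Person: 55×9.81 = 539.6 N at 1.2 m → arm 0.6359 m → τ = 343.1 N·m clockwise.
Wall normal N acts horizontally at the top; its moment arm is the height L sinθ = 6.2·sin58° = 5.258 m, counterclockwise.
Balancing moments: N × 5.258 = 778.3, giving N = 148 N.
ΣFx = 0: friction at the foot balances the wall's push, so f = N_wall = 148 N.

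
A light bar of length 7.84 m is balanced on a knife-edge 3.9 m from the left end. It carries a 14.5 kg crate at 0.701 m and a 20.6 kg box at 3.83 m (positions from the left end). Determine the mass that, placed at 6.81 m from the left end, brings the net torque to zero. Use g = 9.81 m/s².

Taking torques about the knife-edge (at 3.9 m from the left end):
Crate: 14.5 × 9.81 = 142.2 N down at 0.701 m → arm 3.199 m, τ = 142.2 × 3.199 = 454.9 N·m counterclockwise.
Box: 20.6 × 9.81 = 202.1 N down at 3.83 m → arm 0.07 m, τ = 202.1 × 0.07 = 14.15 N·m counterclockwise.
Net moment of known loads = 469 N·m counterclockwise.
An unknown mass m at 6.81 m has arm 2.91 m; its moment is m·g·2.91 clockwise.
Balancing moments: m × 9.81 × 2.91 = 469, giving m = 469 / (9.81 × 2.91) = 16.4 kg.

m ≈ 16.4 kg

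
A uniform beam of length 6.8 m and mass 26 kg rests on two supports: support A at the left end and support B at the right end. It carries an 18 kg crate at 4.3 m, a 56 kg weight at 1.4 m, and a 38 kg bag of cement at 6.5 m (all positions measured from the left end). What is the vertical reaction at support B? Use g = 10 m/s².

Choose support A as the axis so its reaction then has zero moment arm.
Beam weight: 26 × 10 = 260 N down at 3.4 m → arm 3.4 m, τ = 260 × 3.4 = 884 N·m clockwise.
Crate: 18 × 10 = 180 N down at 4.3 m → arm 4.3 m, τ = 180 × 4.3 = 774 N·m clockwise.
Weight: 56 × 10 = 560 N down at 1.4 m → arm 1.4 m, τ = 560 × 1.4 = 784 N·m clockwise.
Bag of cement: 38 × 10 = 380 N down at 6.5 m → arm 6.5 m, τ = 380 × 6.5 = 2470 N·m clockwise.
Net load moment about support A = 4912 N·m clockwise.
Reaction R at support B is upward at 6.8 m, arm 6.8 m → moment R × 6.8 counterclockwise.
Στ = 0 ⇒ R × 6.8 = 4912 ⇒ R = 722 N.

R_B ≈ 722 N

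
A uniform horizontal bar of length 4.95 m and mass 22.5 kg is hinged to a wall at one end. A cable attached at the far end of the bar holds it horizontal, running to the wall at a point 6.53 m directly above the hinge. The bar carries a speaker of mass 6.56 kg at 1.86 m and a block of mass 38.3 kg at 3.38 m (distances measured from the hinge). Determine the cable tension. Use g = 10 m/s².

Sum moments about the hinge (the unknown hinge reaction has zero arm there).
Beam weight: 22.5 × 10 = 225 N down at 2.475 m → arm 2.475 m, τ = 225 × 2.475 = 556.9 N·m clockwise.
Speaker: 6.56 × 10 = 65.6 N down at 1.86 m → arm 1.86 m, τ = 65.6 × 1.86 = 122 N·m clockwise.
Block: 38.3 × 10 = 383 N down at 3.38 m → arm 3.38 m, τ = 383 × 3.38 = 1295 N·m clockwise.
Total clockwise load moment = 1974 N·m.
The cable tension T acts at 4.95 m; only its component perpendicular to the bar, T sinθ, produces torque. sinθ = h/√(h²+d²) = 6.53/√(6.53²+4.95²) = 0.7969.
Setting net torque to zero: T × 4.95 × 0.7969 = 1974 → T = 1974 / 3.945 = 500 N.

T ≈ 500 N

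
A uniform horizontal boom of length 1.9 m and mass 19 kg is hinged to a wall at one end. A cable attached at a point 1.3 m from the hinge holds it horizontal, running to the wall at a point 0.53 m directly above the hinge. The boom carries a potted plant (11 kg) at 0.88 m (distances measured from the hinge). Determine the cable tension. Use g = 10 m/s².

T ≈ 565 N

Choose the hinge as the axis so the unknown hinge reaction has zero arm there.
Beam weight: 19 × 10 = 190 N down at 0.95 m → arm 0.95 m, τ = 190 × 0.95 = 180.5 N·m clockwise.
Potted plant: 11 × 10 = 110 N down at 0.88 m → arm 0.88 m, τ = 110 × 0.88 = 96.8 N·m clockwise.
Total clockwise load moment = 277.3 N·m.
The cable tension T acts at 1.3 m; only its component perpendicular to the boom, T sinθ, produces torque. sinθ = h/√(h²+d²) = 0.53/√(0.53²+1.3²) = 0.3775.
For rotational equilibrium, T × 1.3 × 0.3775 = 277.3, so T = 277.3 / 0.4908 = 565 N.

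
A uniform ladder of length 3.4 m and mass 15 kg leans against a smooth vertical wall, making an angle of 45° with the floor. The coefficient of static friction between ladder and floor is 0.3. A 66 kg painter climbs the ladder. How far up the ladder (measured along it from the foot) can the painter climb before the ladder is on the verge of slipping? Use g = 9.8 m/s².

d ≈ 0.865 m

Choose the foot of the ladder as the axis so the floor normal and friction both act there and drop out.
Ladder weight 15×9.8 = 147 N acts at 1.7 m along the ladder; its horizontal arm is 1.7·cos45° = 1.202 m → τ = 176.7 N·m clockwise.
Painter weight 66×9.8 = 646.8 N at distance d → arm d·cos45° → τ = 646.8·d·0.7071 clockwise.
Wall normal N at the top has arm L sinθ = 2.404 m counterclockwise, so Στ = 0 gives N·2.404 = 176.7 + 457.4·d.
ΣFy = 0 ⇒ N_floor = 793.8 N, so the maximum friction is μ_s·N_floor = 0.3×793.8 = 238.1 N. ΣFx = 0 ⇒ N_wall = f, so at the slipping point N = 238.1 N.
Substituting: 238.1×2.404 = 176.7 + 457.4·d ⇒ d = (572.4 − 176.7) / 457.4 = 0.865 m.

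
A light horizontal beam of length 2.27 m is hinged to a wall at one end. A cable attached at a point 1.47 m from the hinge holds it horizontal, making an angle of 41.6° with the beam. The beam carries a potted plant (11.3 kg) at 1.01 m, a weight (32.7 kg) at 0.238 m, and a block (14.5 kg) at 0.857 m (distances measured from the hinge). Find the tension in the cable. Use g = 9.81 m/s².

T ≈ 318 N

About the hinge:
Potted plant: 11.3 × 9.81 = 110.9 N down at 1.01 m → arm 1.01 m, τ = 110.9 × 1.01 = 112 N·m clockwise.
Weight: 32.7 × 9.81 = 320.8 N down at 0.238 m → arm 0.238 m, τ = 320.8 × 0.238 = 76.35 N·m clockwise.
Block: 14.5 × 9.81 = 142.2 N down at 0.857 m → arm 0.857 m, τ = 142.2 × 0.857 = 121.9 N·m clockwise.
Total clockwise load moment = 310.2 N·m.
The cable tension T acts at 1.47 m; only its component perpendicular to the beam, T sinθ, produces torque. sin 41.6° = 0.6639.
For rotational equilibrium, T × 1.47 × 0.6639 = 310.2, so T = 310.2 / 0.9759 = 318 N.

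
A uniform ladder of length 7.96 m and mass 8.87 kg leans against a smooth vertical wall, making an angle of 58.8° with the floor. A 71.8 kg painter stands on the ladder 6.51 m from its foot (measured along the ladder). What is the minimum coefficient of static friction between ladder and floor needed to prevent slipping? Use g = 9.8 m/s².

μ_min ≈ 0.474

About the foot of the ladder:
Ladder weight 8.87×9.8 = 86.93 N acts at 3.98 m along the ladder; its horizontal arm is 3.98·cos58.8° = 2.062 m → τ = 179.2 N·m clockwise.
Painter: 71.8×9.8 = 703.6 N at 6.51 m → arm 3.372 m → τ = 2373 N·m clockwise.
Wall normal N acts horizontally at the top; its moment arm is the height L sinθ = 7.96·sin58.8° = 6.809 m, counterclockwise.
Setting net torque to zero: N × 6.809 = 2552 → N = 374.8 N.
ΣFx = 0 ⇒ f = N_wall = 374.8 N. ΣFy = 0 ⇒ N_floor = 790.5 N.
μ_min = f / N_floor = 374.8 / 790.5 = 0.474.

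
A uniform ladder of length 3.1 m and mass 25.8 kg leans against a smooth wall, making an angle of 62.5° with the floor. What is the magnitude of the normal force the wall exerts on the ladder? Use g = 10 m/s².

About the foot of the ladder:
Ladder weight 25.8×10 = 258 N acts at 1.55 m along the ladder; its horizontal arm is 1.55·cos62.5° = 0.7157 m → τ = 184.7 N·m clockwise.
Wall normal N acts horizontally at the top; its moment arm is the height L sinθ = 3.1·sin62.5° = 2.75 m, counterclockwise.
For rotational equilibrium, N × 2.75 = 184.7, so N = 67.2 N.

N_wall ≈ 67.2 N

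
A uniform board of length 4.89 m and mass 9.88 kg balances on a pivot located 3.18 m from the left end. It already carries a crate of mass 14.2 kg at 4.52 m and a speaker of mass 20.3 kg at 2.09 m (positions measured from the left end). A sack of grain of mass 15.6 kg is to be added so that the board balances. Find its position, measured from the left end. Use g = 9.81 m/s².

About the pivot (at 3.18 m from the left end):
Beam weight: 9.88 × 9.81 = 96.92 N down at 2.445 m → arm 0.735 m, τ = 96.92 × 0.735 = 71.24 N·m counterclockwise.
Crate: 14.2 × 9.81 = 139.3 N down at 4.52 m → arm 1.34 m, τ = 139.3 × 1.34 = 186.7 N·m clockwise.
Speaker: 20.3 × 9.81 = 199.1 N down at 2.09 m → arm 1.09 m, τ = 199.1 × 1.09 = 217 N·m counterclockwise.
Net moment of existing loads = 101.5 N·m counterclockwise.
The sack of grain weighs 15.6 × 9.81 = 153 N and must supply an equal clockwise moment, so its lever arm about the pivot is 101.5 / 153 = 0.663 m.
That puts it at 3.18 + 0.663 = 3.84 m from the left end.

x ≈ 3.84 m from the left end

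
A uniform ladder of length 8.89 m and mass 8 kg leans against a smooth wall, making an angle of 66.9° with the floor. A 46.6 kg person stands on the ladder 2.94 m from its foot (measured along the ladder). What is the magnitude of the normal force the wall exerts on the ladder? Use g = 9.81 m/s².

N_wall ≈ 81.2 N

Sum moments about the foot of the ladder (the floor normal and friction both act there and drop out).
Ladder weight 8×9.81 = 78.48 N acts at 4.445 m along the ladder; its horizontal arm is 4.445·cos66.9° = 1.744 m → τ = 136.9 N·m clockwise.
Person: 46.6×9.81 = 457.1 N at 2.94 m → arm 1.153 m → τ = 527 N·m clockwise.
Wall normal N acts horizontally at the top; its moment arm is the height L sinθ = 8.89·sin66.9° = 8.177 m, counterclockwise.
Balancing moments: N × 8.177 = 663.9, giving N = 81.2 N.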